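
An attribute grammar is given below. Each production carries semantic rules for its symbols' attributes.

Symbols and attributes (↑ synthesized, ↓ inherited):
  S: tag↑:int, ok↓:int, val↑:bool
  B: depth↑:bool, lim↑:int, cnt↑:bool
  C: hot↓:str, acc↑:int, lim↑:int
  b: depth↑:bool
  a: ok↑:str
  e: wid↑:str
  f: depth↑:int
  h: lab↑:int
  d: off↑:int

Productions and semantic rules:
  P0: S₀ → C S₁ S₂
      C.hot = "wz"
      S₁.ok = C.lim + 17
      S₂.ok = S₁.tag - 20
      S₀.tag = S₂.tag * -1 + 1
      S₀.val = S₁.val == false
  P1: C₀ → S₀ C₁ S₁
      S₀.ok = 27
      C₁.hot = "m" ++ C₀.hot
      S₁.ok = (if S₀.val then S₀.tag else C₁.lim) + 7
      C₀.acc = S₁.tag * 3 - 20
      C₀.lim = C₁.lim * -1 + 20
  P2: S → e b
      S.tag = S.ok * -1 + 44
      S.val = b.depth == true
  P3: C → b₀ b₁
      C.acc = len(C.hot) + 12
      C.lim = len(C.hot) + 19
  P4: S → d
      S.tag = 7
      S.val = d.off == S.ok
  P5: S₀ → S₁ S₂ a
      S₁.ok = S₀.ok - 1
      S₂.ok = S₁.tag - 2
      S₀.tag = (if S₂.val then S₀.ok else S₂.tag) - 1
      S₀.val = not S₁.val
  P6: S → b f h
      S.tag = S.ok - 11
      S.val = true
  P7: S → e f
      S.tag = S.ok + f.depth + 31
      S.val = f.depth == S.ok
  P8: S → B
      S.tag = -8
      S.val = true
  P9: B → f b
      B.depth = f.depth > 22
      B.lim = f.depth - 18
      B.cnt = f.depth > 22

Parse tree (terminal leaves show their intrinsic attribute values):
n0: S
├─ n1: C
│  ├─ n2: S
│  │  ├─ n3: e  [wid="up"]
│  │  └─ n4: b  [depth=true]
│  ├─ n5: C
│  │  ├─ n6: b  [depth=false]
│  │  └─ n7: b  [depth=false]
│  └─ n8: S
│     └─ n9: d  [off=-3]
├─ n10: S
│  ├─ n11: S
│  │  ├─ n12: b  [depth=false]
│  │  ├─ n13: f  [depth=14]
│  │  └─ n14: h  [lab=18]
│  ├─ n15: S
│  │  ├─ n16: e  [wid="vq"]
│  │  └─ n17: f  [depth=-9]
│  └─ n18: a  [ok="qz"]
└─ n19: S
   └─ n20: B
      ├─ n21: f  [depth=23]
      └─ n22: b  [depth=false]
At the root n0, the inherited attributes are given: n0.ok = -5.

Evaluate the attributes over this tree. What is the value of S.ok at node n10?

15

1. n0.ok = -5  [given at root]
2. n1.hot = "wz"  ["wz"]
3. n2.ok = 27  [27]
4. n3.wid = "up"  [terminal]
5. n4.depth = true  [terminal]
6. n2.tag = 17  [S.ok * -1 + 44]
7. n2.val = true  [b.depth == true]
8. n5.hot = "mwz"  ["m" ++ C₀.hot]
9. n6.depth = false  [terminal]
10. n7.depth = false  [terminal]
11. n5.acc = 15  [len(C.hot) + 12]
12. n5.lim = 22  [len(C.hot) + 19]
13. n8.ok = 24  [(if S₀.val then S₀.tag else C₁.lim) + 7]
14. n9.off = -3  [terminal]
15. n8.tag = 7  [7]
16. n8.val = false  [d.off == S.ok]
17. n1.acc = 1  [S₁.tag * 3 - 20]
18. n1.lim = -2  [C₁.lim * -1 + 20]
19. n10.ok = 15  [C.lim + 17]
20. n11.ok = 14  [S₀.ok - 1]
21. n12.depth = false  [terminal]
22. n13.depth = 14  [terminal]
23. n14.lab = 18  [terminal]
24. n11.tag = 3  [S.ok - 11]
25. n11.val = true  [true]
26. n15.ok = 1  [S₁.tag - 2]
27. n16.wid = "vq"  [terminal]
28. n17.depth = -9  [terminal]
29. n15.tag = 23  [S.ok + f.depth + 31]
30. n15.val = false  [f.depth == S.ok]
31. n18.ok = "qz"  [terminal]
32. n10.tag = 22  [(if S₂.val then S₀.ok else S₂.tag) - 1]
33. n10.val = false  [not S₁.val]
34. n19.ok = 2  [S₁.tag - 20]
35. n21.depth = 23  [terminal]
36. n22.depth = false  [terminal]
37. n20.depth = true  [f.depth > 22]
38. n20.lim = 5  [f.depth - 18]
39. n20.cnt = true  [f.depth > 22]
40. n19.tag = -8  [-8]
41. n19.val = true  [true]
42. n0.tag = 9  [S₂.tag * -1 + 1]
43. n0.val = true  [S₁.val == false]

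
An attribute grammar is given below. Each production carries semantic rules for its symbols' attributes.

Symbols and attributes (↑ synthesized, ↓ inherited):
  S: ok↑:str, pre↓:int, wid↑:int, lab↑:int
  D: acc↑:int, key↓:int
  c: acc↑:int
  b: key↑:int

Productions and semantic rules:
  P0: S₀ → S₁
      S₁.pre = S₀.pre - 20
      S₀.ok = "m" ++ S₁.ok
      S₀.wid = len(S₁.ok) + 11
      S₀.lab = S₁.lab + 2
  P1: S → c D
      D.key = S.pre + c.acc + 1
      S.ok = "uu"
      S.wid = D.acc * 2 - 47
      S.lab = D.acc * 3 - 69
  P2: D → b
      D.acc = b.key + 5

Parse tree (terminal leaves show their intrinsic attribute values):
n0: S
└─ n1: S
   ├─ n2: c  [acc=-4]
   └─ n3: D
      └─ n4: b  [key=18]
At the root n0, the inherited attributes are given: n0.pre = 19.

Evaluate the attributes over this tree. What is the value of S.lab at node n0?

2

1. n0.pre = 19  [given at root]
2. n1.pre = -1  [S₀.pre - 20]
3. n2.acc = -4  [terminal]
4. n3.key = -4  [S.pre + c.acc + 1]
5. n4.key = 18  [terminal]
6. n3.acc = 23  [b.key + 5]
7. n1.ok = "uu"  ["uu"]
8. n1.wid = -1  [D.acc * 2 - 47]
9. n1.lab = 0  [D.acc * 3 - 69]
10. n0.ok = "muu"  ["m" ++ S₁.ok]
11. n0.wid = 13  [len(S₁.ok) + 11]
12. n0.lab = 2  [S₁.lab + 2]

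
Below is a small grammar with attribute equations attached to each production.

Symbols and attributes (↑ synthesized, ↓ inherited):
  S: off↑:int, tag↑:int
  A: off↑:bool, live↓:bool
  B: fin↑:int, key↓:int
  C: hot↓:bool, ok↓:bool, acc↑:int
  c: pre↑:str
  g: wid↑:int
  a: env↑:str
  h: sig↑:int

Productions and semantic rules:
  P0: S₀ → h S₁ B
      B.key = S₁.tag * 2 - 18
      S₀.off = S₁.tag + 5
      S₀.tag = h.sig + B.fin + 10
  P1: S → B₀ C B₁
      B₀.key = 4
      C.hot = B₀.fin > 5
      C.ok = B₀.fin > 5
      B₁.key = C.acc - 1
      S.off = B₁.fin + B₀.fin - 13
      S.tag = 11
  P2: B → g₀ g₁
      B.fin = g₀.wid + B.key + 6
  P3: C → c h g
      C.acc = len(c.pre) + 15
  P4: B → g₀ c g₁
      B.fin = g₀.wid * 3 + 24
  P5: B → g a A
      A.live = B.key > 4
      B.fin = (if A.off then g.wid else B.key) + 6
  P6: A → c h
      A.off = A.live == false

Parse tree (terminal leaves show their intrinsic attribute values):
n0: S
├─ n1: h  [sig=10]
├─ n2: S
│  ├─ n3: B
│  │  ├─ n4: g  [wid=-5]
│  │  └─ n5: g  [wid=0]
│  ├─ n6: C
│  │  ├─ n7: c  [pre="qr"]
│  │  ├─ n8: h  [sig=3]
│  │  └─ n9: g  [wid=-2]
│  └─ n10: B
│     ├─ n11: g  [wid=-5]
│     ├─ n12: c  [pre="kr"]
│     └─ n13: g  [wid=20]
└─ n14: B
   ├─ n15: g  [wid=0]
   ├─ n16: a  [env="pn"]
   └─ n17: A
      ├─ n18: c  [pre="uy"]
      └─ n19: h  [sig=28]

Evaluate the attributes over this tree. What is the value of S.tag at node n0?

26

1. n1.sig = 10  [terminal]
2. n3.key = 4  [4]
3. n4.wid = -5  [terminal]
4. n5.wid = 0  [terminal]
5. n3.fin = 5  [g₀.wid + B.key + 6]
6. n6.hot = false  [B₀.fin > 5]
7. n6.ok = false  [B₀.fin > 5]
8. n7.pre = "qr"  [terminal]
9. n8.sig = 3  [terminal]
10. n9.wid = -2  [terminal]
11. n6.acc = 17  [len(c.pre) + 15]
12. n10.key = 16  [C.acc - 1]
13. n11.wid = -5  [terminal]
14. n12.pre = "kr"  [terminal]
15. n13.wid = 20  [terminal]
16. n10.fin = 9  [g₀.wid * 3 + 24]
17. n2.off = 1  [B₁.fin + B₀.fin - 13]
18. n2.tag = 11  [11]
19. n14.key = 4  [S₁.tag * 2 - 18]
20. n15.wid = 0  [terminal]
21. n16.env = "pn"  [terminal]
22. n17.live = false  [B.key > 4]
23. n18.pre = "uy"  [terminal]
24. n19.sig = 28  [terminal]
25. n17.off = true  [A.live == false]
26. n14.fin = 6  [(if A.off then g.wid else B.key) + 6]
27. n0.off = 16  [S₁.tag + 5]
28. n0.tag = 26  [h.sig + B.fin + 10]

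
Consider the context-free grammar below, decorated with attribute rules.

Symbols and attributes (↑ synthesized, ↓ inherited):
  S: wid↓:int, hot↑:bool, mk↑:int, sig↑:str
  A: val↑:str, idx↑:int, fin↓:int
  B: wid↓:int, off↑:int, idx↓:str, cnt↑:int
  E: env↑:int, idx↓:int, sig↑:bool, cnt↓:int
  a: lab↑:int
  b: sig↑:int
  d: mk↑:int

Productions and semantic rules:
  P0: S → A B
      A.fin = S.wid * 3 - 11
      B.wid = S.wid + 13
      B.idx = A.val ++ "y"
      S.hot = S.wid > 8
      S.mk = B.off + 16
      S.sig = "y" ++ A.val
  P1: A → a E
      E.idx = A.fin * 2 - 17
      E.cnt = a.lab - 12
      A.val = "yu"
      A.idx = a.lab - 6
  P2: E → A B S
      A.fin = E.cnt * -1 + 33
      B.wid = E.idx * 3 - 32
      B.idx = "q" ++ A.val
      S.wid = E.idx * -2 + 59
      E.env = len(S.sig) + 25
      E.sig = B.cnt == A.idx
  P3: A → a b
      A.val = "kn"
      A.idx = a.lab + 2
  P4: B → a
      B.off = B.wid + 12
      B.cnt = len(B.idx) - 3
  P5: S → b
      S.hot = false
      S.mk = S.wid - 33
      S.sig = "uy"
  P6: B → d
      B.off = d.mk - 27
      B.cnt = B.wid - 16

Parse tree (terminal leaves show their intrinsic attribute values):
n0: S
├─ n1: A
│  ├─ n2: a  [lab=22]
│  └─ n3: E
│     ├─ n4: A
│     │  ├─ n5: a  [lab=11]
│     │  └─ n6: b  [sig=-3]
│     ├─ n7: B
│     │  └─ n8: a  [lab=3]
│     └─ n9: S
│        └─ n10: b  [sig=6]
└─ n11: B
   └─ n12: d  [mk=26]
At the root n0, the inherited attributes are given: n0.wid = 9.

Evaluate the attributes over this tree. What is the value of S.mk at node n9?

-4

1. n0.wid = 9  [given at root]
2. n1.fin = 16  [S.wid * 3 - 11]
3. n2.lab = 22  [terminal]
4. n3.idx = 15  [A.fin * 2 - 17]
5. n3.cnt = 10  [a.lab - 12]
6. n4.fin = 23  [E.cnt * -1 + 33]
7. n5.lab = 11  [terminal]
8. n6.sig = -3  [terminal]
9. n4.val = "kn"  ["kn"]
10. n4.idx = 13  [a.lab + 2]
11. n7.wid = 13  [E.idx * 3 - 32]
12. n7.idx = "qkn"  ["q" ++ A.val]
13. n8.lab = 3  [terminal]
14. n7.off = 25  [B.wid + 12]
15. n7.cnt = 0  [len(B.idx) - 3]
16. n9.wid = 29  [E.idx * -2 + 59]
17. n10.sig = 6  [terminal]
18. n9.hot = false  [false]
19. n9.mk = -4  [S.wid - 33]
20. n9.sig = "uy"  ["uy"]
21. n3.env = 27  [len(S.sig) + 25]
22. n3.sig = false  [B.cnt == A.idx]
23. n1.val = "yu"  ["yu"]
24. n1.idx = 16  [a.lab - 6]
25. n11.wid = 22  [S.wid + 13]
26. n11.idx = "yuy"  [A.val ++ "y"]
27. n12.mk = 26  [terminal]
28. n11.off = -1  [d.mk - 27]
29. n11.cnt = 6  [B.wid - 16]
30. n0.hot = true  [S.wid > 8]
31. n0.mk = 15  [B.off + 16]
32. n0.sig = "yyu"  ["y" ++ A.val]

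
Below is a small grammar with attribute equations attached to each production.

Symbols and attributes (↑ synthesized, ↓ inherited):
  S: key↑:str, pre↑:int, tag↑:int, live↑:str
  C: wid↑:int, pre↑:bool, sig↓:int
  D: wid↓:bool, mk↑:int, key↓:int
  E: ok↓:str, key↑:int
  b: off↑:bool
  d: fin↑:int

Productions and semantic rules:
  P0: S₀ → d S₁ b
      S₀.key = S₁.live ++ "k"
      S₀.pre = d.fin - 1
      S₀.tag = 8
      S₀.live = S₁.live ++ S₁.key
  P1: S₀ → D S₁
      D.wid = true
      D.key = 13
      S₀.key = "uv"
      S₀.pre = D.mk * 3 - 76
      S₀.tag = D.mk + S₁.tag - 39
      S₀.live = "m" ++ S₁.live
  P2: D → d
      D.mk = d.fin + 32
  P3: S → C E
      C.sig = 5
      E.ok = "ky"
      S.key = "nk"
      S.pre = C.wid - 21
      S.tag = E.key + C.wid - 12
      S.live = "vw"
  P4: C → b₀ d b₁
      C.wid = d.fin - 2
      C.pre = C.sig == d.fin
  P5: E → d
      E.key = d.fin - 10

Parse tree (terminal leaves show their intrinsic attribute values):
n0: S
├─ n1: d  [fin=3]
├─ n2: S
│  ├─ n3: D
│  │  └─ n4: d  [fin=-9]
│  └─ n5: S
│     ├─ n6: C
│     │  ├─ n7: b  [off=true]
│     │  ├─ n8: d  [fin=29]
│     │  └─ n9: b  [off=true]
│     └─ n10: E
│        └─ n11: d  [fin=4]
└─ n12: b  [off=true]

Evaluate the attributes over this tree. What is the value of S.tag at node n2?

1. n1.fin = 3  [terminal]
2. n3.wid = true  [true]
3. n3.key = 13  [13]
4. n4.fin = -9  [terminal]
5. n3.mk = 23  [d.fin + 32]
6. n6.sig = 5  [5]
7. n7.off = true  [terminal]
8. n8.fin = 29  [terminal]
9. n9.off = true  [terminal]
10. n6.wid = 27  [d.fin - 2]
11. n6.pre = false  [C.sig == d.fin]
12. n10.ok = "ky"  ["ky"]
13. n11.fin = 4  [terminal]
14. n10.key = -6  [d.fin - 10]
15. n5.key = "nk"  ["nk"]
16. n5.pre = 6  [C.wid - 21]
17. n5.tag = 9  [E.key + C.wid - 12]
18. n5.live = "vw"  ["vw"]
19. n2.key = "uv"  ["uv"]
20. n2.pre = -7  [D.mk * 3 - 76]
21. n2.tag = -7  [D.mk + S₁.tag - 39]
22. n2.live = "mvw"  ["m" ++ S₁.live]
23. n12.off = true  [terminal]
24. n0.key = "mvwk"  [S₁.live ++ "k"]
25. n0.pre = 2  [d.fin - 1]
26. n0.tag = 8  [8]
27. n0.live = "mvwuv"  [S₁.live ++ S₁.key]

-7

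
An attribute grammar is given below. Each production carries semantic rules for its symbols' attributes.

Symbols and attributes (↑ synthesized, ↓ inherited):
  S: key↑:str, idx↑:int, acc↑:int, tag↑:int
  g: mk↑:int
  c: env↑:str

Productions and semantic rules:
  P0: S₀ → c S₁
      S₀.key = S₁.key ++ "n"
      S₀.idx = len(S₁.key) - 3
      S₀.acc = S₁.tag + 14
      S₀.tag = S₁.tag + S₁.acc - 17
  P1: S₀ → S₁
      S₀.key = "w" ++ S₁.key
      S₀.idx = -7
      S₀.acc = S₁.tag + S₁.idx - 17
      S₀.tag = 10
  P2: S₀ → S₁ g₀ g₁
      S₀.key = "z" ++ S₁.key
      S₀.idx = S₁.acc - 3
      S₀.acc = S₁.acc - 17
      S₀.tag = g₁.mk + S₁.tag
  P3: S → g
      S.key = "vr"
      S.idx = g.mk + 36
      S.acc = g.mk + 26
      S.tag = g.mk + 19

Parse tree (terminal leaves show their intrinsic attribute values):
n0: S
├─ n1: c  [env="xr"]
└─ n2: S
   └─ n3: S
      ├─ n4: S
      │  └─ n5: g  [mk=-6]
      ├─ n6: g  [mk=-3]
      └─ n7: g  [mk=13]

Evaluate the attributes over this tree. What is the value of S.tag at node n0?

19

1. n1.env = "xr"  [terminal]
2. n5.mk = -6  [terminal]
3. n4.key = "vr"  ["vr"]
4. n4.idx = 30  [g.mk + 36]
5. n4.acc = 20  [g.mk + 26]
6. n4.tag = 13  [g.mk + 19]
7. n6.mk = -3  [terminal]
8. n7.mk = 13  [terminal]
9. n3.key = "zvr"  ["z" ++ S₁.key]
10. n3.idx = 17  [S₁.acc - 3]
11. n3.acc = 3  [S₁.acc - 17]
12. n3.tag = 26  [g₁.mk + S₁.tag]
13. n2.key = "wzvr"  ["w" ++ S₁.key]
14. n2.idx = -7  [-7]
15. n2.acc = 26  [S₁.tag + S₁.idx - 17]
16. n2.tag = 10  [10]
17. n0.key = "wzvrn"  [S₁.key ++ "n"]
18. n0.idx = 1  [len(S₁.key) - 3]
19. n0.acc = 24  [S₁.tag + 14]
20. n0.tag = 19  [S₁.tag + S₁.acc - 17]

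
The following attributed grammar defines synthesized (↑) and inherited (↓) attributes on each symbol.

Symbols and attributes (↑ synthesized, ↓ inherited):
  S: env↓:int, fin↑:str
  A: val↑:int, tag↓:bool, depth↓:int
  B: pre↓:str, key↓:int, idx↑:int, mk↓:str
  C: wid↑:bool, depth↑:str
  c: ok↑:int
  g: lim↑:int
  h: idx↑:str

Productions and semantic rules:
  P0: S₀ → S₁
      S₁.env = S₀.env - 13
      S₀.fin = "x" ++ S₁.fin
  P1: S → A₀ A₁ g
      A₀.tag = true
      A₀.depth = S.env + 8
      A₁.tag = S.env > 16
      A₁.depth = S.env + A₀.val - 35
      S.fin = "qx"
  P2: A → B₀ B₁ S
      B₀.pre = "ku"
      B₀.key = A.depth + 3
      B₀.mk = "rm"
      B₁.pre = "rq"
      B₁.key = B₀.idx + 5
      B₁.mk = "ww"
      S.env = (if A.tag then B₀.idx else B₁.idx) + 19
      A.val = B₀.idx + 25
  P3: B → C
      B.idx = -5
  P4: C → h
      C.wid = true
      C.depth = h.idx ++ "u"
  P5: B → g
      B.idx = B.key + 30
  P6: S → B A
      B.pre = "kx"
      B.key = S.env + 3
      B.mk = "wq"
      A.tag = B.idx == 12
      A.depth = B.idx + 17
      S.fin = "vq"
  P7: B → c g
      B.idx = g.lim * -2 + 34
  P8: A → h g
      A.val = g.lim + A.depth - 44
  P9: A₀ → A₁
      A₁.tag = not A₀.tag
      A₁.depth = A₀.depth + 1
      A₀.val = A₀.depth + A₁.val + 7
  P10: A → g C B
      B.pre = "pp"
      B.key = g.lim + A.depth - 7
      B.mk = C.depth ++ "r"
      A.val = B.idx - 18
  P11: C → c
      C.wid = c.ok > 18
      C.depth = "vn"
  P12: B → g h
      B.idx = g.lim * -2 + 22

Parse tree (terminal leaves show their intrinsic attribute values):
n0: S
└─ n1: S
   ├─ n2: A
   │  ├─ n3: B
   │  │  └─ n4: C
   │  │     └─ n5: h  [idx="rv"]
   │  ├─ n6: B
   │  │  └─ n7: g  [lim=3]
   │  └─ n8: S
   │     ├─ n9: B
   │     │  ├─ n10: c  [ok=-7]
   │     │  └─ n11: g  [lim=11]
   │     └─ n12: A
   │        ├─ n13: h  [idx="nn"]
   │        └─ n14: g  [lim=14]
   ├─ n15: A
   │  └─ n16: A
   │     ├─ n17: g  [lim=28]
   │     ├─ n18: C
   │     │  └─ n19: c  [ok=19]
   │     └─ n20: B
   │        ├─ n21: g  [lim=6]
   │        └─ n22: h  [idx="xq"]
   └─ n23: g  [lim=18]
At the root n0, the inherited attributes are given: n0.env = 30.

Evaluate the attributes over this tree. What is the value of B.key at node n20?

1. n0.env = 30  [given at root]
2. n1.env = 17  [S₀.env - 13]
3. n2.tag = true  [true]
4. n2.depth = 25  [S.env + 8]
5. n3.pre = "ku"  ["ku"]
6. n3.key = 28  [A.depth + 3]
7. n3.mk = "rm"  ["rm"]
8. n5.idx = "rv"  [terminal]
9. n4.wid = true  [true]
10. n4.depth = "rvu"  [h.idx ++ "u"]
11. n3.idx = -5  [-5]
12. n6.pre = "rq"  ["rq"]
13. n6.key = 0  [B₀.idx + 5]
14. n6.mk = "ww"  ["ww"]
15. n7.lim = 3  [terminal]
16. n6.idx = 30  [B.key + 30]
17. n8.env = 14  [(if A.tag then B₀.idx else B₁.idx) + 19]
18. n9.pre = "kx"  ["kx"]
19. n9.key = 17  [S.env + 3]
20. n9.mk = "wq"  ["wq"]
21. n10.ok = -7  [terminal]
22. n11.lim = 11  [terminal]
23. n9.idx = 12  [g.lim * -2 + 34]
24. n12.tag = true  [B.idx == 12]
25. n12.depth = 29  [B.idx + 17]
26. n13.idx = "nn"  [terminal]
27. n14.lim = 14  [terminal]
28. n12.val = -1  [g.lim + A.depth - 44]
29. n8.fin = "vq"  ["vq"]
30. n2.val = 20  [B₀.idx + 25]
31. n15.tag = true  [S.env > 16]
32. n15.depth = 2  [S.env + A₀.val - 35]
33. n16.tag = false  [not A₀.tag]
34. n16.depth = 3  [A₀.depth + 1]
35. n17.lim = 28  [terminal]
36. n19.ok = 19  [terminal]
37. n18.wid = true  [c.ok > 18]
38. n18.depth = "vn"  ["vn"]
39. n20.pre = "pp"  ["pp"]
40. n20.key = 24  [g.lim + A.depth - 7]
41. n20.mk = "vnr"  [C.depth ++ "r"]
42. n21.lim = 6  [terminal]
43. n22.idx = "xq"  [terminal]
44. n20.idx = 10  [g.lim * -2 + 22]
45. n16.val = -8  [B.idx - 18]
46. n15.val = 1  [A₀.depth + A₁.val + 7]
47. n23.lim = 18  [terminal]
48. n1.fin = "qx"  ["qx"]
49. n0.fin = "xqx"  ["x" ++ S₁.fin]

24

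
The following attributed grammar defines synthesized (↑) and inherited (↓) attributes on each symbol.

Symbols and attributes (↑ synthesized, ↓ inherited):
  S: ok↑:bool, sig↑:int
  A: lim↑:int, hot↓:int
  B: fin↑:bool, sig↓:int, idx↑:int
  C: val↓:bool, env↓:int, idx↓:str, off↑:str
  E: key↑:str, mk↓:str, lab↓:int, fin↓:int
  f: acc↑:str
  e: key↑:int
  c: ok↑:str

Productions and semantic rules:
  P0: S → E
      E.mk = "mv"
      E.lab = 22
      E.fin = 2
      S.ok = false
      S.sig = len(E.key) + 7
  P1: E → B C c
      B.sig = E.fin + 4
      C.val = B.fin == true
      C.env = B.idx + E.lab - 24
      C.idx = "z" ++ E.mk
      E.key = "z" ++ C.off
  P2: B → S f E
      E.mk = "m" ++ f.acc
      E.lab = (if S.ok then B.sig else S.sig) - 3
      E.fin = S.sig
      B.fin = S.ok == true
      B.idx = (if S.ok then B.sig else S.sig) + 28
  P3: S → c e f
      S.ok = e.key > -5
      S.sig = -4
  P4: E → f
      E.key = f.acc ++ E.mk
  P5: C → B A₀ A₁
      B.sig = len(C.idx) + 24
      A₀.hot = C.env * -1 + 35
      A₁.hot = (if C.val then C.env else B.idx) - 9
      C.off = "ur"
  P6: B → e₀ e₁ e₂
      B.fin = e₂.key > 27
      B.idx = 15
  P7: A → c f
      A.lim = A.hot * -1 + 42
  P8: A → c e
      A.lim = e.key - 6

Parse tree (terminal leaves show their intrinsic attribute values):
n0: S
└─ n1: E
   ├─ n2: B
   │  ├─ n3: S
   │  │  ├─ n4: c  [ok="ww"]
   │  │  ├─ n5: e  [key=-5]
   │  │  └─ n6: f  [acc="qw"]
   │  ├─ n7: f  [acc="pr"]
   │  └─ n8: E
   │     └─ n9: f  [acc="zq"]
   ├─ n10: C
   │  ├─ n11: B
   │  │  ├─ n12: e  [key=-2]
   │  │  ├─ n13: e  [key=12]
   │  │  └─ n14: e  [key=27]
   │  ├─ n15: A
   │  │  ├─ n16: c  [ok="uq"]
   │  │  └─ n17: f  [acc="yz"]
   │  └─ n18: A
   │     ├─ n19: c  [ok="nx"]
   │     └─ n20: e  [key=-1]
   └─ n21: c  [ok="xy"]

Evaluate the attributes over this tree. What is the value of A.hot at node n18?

1. n1.mk = "mv"  ["mv"]
2. n1.lab = 22  [22]
3. n1.fin = 2  [2]
4. n2.sig = 6  [E.fin + 4]
5. n4.ok = "ww"  [terminal]
6. n5.key = -5  [terminal]
7. n6.acc = "qw"  [terminal]
8. n3.ok = false  [e.key > -5]
9. n3.sig = -4  [-4]
10. n7.acc = "pr"  [terminal]
11. n8.mk = "mpr"  ["m" ++ f.acc]
12. n8.lab = -7  [(if S.ok then B.sig else S.sig) - 3]
13. n8.fin = -4  [S.sig]
14. n9.acc = "zq"  [terminal]
15. n8.key = "zqmpr"  [f.acc ++ E.mk]
16. n2.fin = false  [S.ok == true]
17. n2.idx = 24  [(if S.ok then B.sig else S.sig) + 28]
18. n10.val = false  [B.fin == true]
19. n10.env = 22  [B.idx + E.lab - 24]
20. n10.idx = "zmv"  ["z" ++ E.mk]
21. n11.sig = 27  [len(C.idx) + 24]
22. n12.key = -2  [terminal]
23. n13.key = 12  [terminal]
24. n14.key = 27  [terminal]
25. n11.fin = false  [e₂.key > 27]
26. n11.idx = 15  [15]
27. n15.hot = 13  [C.env * -1 + 35]
28. n16.ok = "uq"  [terminal]
29. n17.acc = "yz"  [terminal]
30. n15.lim = 29  [A.hot * -1 + 42]
31. n18.hot = 6  [(if C.val then C.env else B.idx) - 9]
32. n19.ok = "nx"  [terminal]
33. n20.key = -1  [terminal]
34. n18.lim = -7  [e.key - 6]
35. n10.off = "ur"  ["ur"]
36. n21.ok = "xy"  [terminal]
37. n1.key = "zur"  ["z" ++ C.off]
38. n0.ok = false  [false]
39. n0.sig = 10  [len(E.key) + 7]

6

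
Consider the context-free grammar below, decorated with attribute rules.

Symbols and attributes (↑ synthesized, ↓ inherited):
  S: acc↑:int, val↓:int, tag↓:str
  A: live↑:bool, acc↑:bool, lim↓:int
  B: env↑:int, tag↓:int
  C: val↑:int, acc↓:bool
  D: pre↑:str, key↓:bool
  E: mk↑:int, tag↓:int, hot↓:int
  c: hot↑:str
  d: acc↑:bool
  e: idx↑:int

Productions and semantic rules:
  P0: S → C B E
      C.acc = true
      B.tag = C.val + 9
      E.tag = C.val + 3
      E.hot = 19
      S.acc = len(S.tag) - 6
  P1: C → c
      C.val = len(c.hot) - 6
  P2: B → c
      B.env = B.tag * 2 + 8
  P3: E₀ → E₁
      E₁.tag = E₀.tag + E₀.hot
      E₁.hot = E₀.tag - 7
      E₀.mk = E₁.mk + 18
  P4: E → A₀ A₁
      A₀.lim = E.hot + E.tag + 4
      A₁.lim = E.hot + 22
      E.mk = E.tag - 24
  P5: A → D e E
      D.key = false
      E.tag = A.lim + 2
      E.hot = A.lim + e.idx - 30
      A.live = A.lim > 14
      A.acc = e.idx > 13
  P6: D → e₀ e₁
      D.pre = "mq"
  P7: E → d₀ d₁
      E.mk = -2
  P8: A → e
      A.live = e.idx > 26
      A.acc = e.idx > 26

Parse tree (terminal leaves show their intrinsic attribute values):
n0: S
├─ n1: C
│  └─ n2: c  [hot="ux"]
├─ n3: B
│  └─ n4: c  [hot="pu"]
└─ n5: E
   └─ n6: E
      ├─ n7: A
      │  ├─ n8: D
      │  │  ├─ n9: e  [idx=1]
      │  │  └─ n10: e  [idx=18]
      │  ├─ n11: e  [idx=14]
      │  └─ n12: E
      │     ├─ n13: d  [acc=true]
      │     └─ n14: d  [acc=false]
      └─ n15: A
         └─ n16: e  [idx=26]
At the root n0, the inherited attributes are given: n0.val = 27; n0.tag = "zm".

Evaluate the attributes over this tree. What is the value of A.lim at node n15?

14

1. n0.val = 27  [given at root]
2. n0.tag = "zm"  [given at root]
3. n1.acc = true  [true]
4. n2.hot = "ux"  [terminal]
5. n1.val = -4  [len(c.hot) - 6]
6. n3.tag = 5  [C.val + 9]
7. n4.hot = "pu"  [terminal]
8. n3.env = 18  [B.tag * 2 + 8]
9. n5.tag = -1  [C.val + 3]
10. n5.hot = 19  [19]
11. n6.tag = 18  [E₀.tag + E₀.hot]
12. n6.hot = -8  [E₀.tag - 7]
13. n7.lim = 14  [E.hot + E.tag + 4]
14. n8.key = false  [false]
15. n9.idx = 1  [terminal]
16. n10.idx = 18  [terminal]
17. n8.pre = "mq"  ["mq"]
18. n11.idx = 14  [terminal]
19. n12.tag = 16  [A.lim + 2]
20. n12.hot = -2  [A.lim + e.idx - 30]
21. n13.acc = true  [terminal]
22. n14.acc = false  [terminal]
23. n12.mk = -2  [-2]
24. n7.live = false  [A.lim > 14]
25. n7.acc = true  [e.idx > 13]
26. n15.lim = 14  [E.hot + 22]
27. n16.idx = 26  [terminal]
28. n15.live = false  [e.idx > 26]
29. n15.acc = false  [e.idx > 26]
30. n6.mk = -6  [E.tag - 24]
31. n5.mk = 12  [E₁.mk + 18]
32. n0.acc = -4  [len(S.tag) - 6]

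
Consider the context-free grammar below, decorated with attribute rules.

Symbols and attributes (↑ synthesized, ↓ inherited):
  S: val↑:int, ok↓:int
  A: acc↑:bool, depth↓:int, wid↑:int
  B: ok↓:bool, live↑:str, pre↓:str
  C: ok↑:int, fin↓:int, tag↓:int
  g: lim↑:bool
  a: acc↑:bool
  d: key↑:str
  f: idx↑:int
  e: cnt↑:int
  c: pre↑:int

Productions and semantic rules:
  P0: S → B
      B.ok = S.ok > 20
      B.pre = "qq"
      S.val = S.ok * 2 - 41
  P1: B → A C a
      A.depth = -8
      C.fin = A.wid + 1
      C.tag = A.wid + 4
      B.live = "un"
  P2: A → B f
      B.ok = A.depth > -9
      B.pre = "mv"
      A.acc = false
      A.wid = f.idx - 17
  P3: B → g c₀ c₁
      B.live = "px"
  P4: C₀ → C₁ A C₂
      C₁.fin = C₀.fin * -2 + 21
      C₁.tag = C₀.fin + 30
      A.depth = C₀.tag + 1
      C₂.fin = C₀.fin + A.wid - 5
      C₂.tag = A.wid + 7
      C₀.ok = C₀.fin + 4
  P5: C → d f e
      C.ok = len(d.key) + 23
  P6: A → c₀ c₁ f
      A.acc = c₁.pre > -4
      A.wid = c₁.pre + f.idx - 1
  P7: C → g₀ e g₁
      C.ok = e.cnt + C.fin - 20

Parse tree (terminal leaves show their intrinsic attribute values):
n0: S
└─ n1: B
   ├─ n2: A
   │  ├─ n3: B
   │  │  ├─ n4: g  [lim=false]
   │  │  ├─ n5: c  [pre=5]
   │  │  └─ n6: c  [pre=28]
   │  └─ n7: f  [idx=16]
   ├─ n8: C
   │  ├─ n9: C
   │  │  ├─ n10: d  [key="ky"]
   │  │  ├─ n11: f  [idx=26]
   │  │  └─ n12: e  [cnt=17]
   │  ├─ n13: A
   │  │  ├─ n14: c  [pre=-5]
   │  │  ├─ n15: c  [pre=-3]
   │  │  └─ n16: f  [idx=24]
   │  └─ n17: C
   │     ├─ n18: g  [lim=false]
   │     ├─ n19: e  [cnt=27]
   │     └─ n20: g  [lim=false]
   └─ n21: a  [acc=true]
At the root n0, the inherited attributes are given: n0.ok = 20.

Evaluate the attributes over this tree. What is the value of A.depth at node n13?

1. n0.ok = 20  [given at root]
2. n1.ok = false  [S.ok > 20]
3. n1.pre = "qq"  ["qq"]
4. n2.depth = -8  [-8]
5. n3.ok = true  [A.depth > -9]
6. n3.pre = "mv"  ["mv"]
7. n4.lim = false  [terminal]
8. n5.pre = 5  [terminal]
9. n6.pre = 28  [terminal]
10. n3.live = "px"  ["px"]
11. n7.idx = 16  [terminal]
12. n2.acc = false  [false]
13. n2.wid = -1  [f.idx - 17]
14. n8.fin = 0  [A.wid + 1]
15. n8.tag = 3  [A.wid + 4]
16. n9.fin = 21  [C₀.fin * -2 + 21]
17. n9.tag = 30  [C₀.fin + 30]
18. n10.key = "ky"  [terminal]
19. n11.idx = 26  [terminal]
20. n12.cnt = 17  [terminal]
21. n9.ok = 25  [len(d.key) + 23]
22. n13.depth = 4  [C₀.tag + 1]
23. n14.pre = -5  [terminal]
24. n15.pre = -3  [terminal]
25. n16.idx = 24  [terminal]
26. n13.acc = true  [c₁.pre > -4]
27. n13.wid = 20  [c₁.pre + f.idx - 1]
28. n17.fin = 15  [C₀.fin + A.wid - 5]
29. n17.tag = 27  [A.wid + 7]
30. n18.lim = false  [terminal]
31. n19.cnt = 27  [terminal]
32. n20.lim = false  [terminal]
33. n17.ok = 22  [e.cnt + C.fin - 20]
34. n8.ok = 4  [C₀.fin + 4]
35. n21.acc = true  [terminal]
36. n1.live = "un"  ["un"]
37. n0.val = -1  [S.ok * 2 - 41]

4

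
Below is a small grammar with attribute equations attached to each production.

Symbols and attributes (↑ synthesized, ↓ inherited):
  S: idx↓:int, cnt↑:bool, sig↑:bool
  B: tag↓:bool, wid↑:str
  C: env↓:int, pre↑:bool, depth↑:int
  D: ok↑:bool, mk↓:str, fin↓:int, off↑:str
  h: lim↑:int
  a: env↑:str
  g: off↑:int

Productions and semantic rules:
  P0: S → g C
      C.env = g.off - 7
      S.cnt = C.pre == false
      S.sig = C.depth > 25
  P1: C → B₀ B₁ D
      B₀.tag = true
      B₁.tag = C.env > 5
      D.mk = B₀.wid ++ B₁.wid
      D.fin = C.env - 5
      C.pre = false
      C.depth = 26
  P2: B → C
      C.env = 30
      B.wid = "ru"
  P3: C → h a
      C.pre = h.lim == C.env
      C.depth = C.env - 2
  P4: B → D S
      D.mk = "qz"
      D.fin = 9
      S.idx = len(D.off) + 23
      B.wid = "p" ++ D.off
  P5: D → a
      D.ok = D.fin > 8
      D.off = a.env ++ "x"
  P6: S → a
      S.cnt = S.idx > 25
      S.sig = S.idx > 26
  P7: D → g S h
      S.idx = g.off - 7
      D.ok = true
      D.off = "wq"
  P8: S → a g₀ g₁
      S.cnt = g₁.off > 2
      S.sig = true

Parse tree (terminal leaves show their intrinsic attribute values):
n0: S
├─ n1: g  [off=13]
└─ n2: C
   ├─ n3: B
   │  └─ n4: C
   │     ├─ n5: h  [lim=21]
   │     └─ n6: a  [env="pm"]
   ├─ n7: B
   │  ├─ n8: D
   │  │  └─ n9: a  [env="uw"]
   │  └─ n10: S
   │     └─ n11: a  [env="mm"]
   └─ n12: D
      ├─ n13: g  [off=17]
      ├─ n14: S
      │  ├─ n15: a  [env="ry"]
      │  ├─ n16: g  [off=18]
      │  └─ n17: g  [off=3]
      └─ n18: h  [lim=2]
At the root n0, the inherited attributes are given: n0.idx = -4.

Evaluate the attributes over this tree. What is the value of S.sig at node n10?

1. n0.idx = -4  [given at root]
2. n1.off = 13  [terminal]
3. n2.env = 6  [g.off - 7]
4. n3.tag = true  [true]
5. n4.env = 30  [30]
6. n5.lim = 21  [terminal]
7. n6.env = "pm"  [terminal]
8. n4.pre = false  [h.lim == C.env]
9. n4.depth = 28  [C.env - 2]
10. n3.wid = "ru"  ["ru"]
11. n7.tag = true  [C.env > 5]
12. n8.mk = "qz"  ["qz"]
13. n8.fin = 9  [9]
14. n9.env = "uw"  [terminal]
15. n8.ok = true  [D.fin > 8]
16. n8.off = "uwx"  [a.env ++ "x"]
17. n10.idx = 26  [len(D.off) + 23]
18. n11.env = "mm"  [terminal]
19. n10.cnt = true  [S.idx > 25]
20. n10.sig = false  [S.idx > 26]
21. n7.wid = "puwx"  ["p" ++ D.off]
22. n12.mk = "rupuwx"  [B₀.wid ++ B₁.wid]
23. n12.fin = 1  [C.env - 5]
24. n13.off = 17  [terminal]
25. n14.idx = 10  [g.off - 7]
26. n15.env = "ry"  [terminal]
27. n16.off = 18  [terminal]
28. n17.off = 3  [terminal]
29. n14.cnt = true  [g₁.off > 2]
30. n14.sig = true  [true]
31. n18.lim = 2  [terminal]
32. n12.ok = true  [true]
33. n12.off = "wq"  ["wq"]
34. n2.pre = false  [false]
35. n2.depth = 26  [26]
36. n0.cnt = true  [C.pre == false]
37. n0.sig = true  [C.depth > 25]

false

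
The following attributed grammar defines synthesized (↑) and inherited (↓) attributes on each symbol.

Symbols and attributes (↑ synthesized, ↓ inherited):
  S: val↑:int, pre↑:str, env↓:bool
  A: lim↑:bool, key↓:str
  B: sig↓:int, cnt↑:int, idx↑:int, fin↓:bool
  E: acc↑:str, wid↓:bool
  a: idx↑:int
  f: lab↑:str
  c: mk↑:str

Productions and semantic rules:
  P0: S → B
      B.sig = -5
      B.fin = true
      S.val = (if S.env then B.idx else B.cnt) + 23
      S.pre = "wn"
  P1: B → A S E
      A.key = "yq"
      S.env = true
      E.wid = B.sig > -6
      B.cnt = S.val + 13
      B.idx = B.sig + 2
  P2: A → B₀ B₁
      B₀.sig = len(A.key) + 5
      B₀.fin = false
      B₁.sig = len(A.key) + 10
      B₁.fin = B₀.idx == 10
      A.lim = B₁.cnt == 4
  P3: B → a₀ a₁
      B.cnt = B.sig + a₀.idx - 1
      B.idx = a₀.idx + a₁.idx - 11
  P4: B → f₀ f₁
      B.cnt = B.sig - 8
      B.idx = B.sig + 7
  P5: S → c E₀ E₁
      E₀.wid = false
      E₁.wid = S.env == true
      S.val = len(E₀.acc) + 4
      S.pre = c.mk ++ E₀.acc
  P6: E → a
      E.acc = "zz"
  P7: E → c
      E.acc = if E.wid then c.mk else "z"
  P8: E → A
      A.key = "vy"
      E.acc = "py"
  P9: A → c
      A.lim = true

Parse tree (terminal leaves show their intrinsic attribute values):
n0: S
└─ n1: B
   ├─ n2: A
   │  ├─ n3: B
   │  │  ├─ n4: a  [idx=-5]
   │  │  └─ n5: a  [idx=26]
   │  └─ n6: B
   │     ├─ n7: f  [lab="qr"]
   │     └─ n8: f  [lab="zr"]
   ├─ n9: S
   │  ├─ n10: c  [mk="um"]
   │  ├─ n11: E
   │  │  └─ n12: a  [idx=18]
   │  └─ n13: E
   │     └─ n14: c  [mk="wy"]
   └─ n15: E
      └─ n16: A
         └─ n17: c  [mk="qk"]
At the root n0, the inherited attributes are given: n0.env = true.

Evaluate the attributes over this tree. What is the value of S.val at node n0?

20

1. n0.env = true  [given at root]
2. n1.sig = -5  [-5]
3. n1.fin = true  [true]
4. n2.key = "yq"  ["yq"]
5. n3.sig = 7  [len(A.key) + 5]
6. n3.fin = false  [false]
7. n4.idx = -5  [terminal]
8. n5.idx = 26  [terminal]
9. n3.cnt = 1  [B.sig + a₀.idx - 1]
10. n3.idx = 10  [a₀.idx + a₁.idx - 11]
11. n6.sig = 12  [len(A.key) + 10]
12. n6.fin = true  [B₀.idx == 10]
13. n7.lab = "qr"  [terminal]
14. n8.lab = "zr"  [terminal]
15. n6.cnt = 4  [B.sig - 8]
16. n6.idx = 19  [B.sig + 7]
17. n2.lim = true  [B₁.cnt == 4]
18. n9.env = true  [true]
19. n10.mk = "um"  [terminal]
20. n11.wid = false  [false]
21. n12.idx = 18  [terminal]
22. n11.acc = "zz"  ["zz"]
23. n13.wid = true  [S.env == true]
24. n14.mk = "wy"  [terminal]
25. n13.acc = "wy"  [if E.wid then c.mk else "z"]
26. n9.val = 6  [len(E₀.acc) + 4]
27. n9.pre = "umzz"  [c.mk ++ E₀.acc]
28. n15.wid = true  [B.sig > -6]
29. n16.key = "vy"  ["vy"]
30. n17.mk = "qk"  [terminal]
31. n16.lim = true  [true]
32. n15.acc = "py"  ["py"]
33. n1.cnt = 19  [S.val + 13]
34. n1.idx = -3  [B.sig + 2]
35. n0.val = 20  [(if S.env then B.idx else B.cnt) + 23]
36. n0.pre = "wn"  ["wn"]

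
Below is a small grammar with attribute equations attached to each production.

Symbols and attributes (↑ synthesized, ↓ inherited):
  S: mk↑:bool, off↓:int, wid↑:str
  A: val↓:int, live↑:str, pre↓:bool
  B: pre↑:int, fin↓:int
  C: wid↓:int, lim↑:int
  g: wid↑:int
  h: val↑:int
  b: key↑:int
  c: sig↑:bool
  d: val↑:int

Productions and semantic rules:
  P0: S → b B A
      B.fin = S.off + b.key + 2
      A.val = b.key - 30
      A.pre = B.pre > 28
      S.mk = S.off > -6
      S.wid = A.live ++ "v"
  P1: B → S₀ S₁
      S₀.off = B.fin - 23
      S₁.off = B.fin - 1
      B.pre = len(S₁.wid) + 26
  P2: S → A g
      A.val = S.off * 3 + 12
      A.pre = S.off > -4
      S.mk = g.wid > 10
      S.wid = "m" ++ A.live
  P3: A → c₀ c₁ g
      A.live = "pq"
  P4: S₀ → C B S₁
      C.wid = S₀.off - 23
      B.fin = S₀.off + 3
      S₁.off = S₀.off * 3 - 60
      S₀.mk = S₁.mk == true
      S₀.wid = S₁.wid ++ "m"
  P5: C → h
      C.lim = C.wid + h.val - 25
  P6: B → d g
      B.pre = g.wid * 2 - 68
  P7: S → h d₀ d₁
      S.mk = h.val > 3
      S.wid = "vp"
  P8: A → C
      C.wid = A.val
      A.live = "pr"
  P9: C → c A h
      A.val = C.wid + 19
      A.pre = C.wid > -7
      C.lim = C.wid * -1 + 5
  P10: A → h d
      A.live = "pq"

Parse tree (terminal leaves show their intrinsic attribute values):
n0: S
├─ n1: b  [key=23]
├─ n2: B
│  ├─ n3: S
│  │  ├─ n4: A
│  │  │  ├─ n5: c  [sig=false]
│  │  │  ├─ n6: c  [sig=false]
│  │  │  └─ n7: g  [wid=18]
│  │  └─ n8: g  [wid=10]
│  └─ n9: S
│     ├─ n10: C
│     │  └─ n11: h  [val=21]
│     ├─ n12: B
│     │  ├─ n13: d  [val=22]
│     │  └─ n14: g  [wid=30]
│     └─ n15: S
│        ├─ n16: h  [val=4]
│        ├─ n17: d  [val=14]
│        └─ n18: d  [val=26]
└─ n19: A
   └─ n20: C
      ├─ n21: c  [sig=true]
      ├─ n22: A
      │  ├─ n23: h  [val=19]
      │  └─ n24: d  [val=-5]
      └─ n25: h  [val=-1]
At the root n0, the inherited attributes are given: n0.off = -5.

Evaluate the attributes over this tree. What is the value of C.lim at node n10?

1. n0.off = -5  [given at root]
2. n1.key = 23  [terminal]
3. n2.fin = 20  [S.off + b.key + 2]
4. n3.off = -3  [B.fin - 23]
5. n4.val = 3  [S.off * 3 + 12]
6. n4.pre = true  [S.off > -4]
7. n5.sig = false  [terminal]
8. n6.sig = false  [terminal]
9. n7.wid = 18  [terminal]
10. n4.live = "pq"  ["pq"]
11. n8.wid = 10  [terminal]
12. n3.mk = false  [g.wid > 10]
13. n3.wid = "mpq"  ["m" ++ A.live]
14. n9.off = 19  [B.fin - 1]
15. n10.wid = -4  [S₀.off - 23]
16. n11.val = 21  [terminal]
17. n10.lim = -8  [C.wid + h.val - 25]
18. n12.fin = 22  [S₀.off + 3]
19. n13.val = 22  [terminal]
20. n14.wid = 30  [terminal]
21. n12.pre = -8  [g.wid * 2 - 68]
22. n15.off = -3  [S₀.off * 3 - 60]
23. n16.val = 4  [terminal]
24. n17.val = 14  [terminal]
25. n18.val = 26  [terminal]
26. n15.mk = true  [h.val > 3]
27. n15.wid = "vp"  ["vp"]
28. n9.mk = true  [S₁.mk == true]
29. n9.wid = "vpm"  [S₁.wid ++ "m"]
30. n2.pre = 29  [len(S₁.wid) + 26]
31. n19.val = -7  [b.key - 30]
32. n19.pre = true  [B.pre > 28]
33. n20.wid = -7  [A.val]
34. n21.sig = true  [terminal]
35. n22.val = 12  [C.wid + 19]
36. n22.pre = false  [C.wid > -7]
37. n23.val = 19  [terminal]
38. n24.val = -5  [terminal]
39. n22.live = "pq"  ["pq"]
40. n25.val = -1  [terminal]
41. n20.lim = 12  [C.wid * -1 + 5]
42. n19.live = "pr"  ["pr"]
43. n0.mk = true  [S.off > -6]
44. n0.wid = "prv"  [A.live ++ "v"]

-8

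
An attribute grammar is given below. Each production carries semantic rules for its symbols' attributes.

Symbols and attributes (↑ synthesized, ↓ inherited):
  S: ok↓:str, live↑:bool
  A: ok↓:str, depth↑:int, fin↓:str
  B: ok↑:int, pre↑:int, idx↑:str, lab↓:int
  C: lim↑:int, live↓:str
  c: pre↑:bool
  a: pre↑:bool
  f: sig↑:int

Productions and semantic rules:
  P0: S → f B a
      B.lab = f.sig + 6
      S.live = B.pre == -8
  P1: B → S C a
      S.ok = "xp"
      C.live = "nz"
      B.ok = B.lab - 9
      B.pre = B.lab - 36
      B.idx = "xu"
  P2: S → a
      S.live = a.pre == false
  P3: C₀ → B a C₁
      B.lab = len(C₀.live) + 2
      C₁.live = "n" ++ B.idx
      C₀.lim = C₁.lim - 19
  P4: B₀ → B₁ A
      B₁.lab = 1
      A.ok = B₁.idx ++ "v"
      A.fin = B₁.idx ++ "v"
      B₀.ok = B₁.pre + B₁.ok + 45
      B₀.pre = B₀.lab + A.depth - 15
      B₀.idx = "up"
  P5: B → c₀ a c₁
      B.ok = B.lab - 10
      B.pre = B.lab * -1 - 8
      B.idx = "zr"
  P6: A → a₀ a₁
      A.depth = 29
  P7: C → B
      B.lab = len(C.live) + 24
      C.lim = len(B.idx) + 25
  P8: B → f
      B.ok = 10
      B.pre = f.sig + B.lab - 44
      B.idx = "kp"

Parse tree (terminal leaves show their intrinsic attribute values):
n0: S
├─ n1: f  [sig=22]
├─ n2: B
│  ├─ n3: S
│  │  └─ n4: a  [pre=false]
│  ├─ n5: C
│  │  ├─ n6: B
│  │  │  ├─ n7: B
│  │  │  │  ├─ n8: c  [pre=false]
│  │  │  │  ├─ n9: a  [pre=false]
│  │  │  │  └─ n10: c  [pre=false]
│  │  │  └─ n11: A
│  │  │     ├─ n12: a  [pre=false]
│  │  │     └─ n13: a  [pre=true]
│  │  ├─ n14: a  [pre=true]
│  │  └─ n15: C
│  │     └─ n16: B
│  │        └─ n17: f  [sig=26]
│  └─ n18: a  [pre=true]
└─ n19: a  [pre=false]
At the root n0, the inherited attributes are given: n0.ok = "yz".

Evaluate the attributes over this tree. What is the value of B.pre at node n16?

9

1. n0.ok = "yz"  [given at root]
2. n1.sig = 22  [terminal]
3. n2.lab = 28  [f.sig + 6]
4. n3.ok = "xp"  ["xp"]
5. n4.pre = false  [terminal]
6. n3.live = true  [a.pre == false]
7. n5.live = "nz"  ["nz"]
8. n6.lab = 4  [len(C₀.live) + 2]
9. n7.lab = 1  [1]
10. n8.pre = false  [terminal]
11. n9.pre = false  [terminal]
12. n10.pre = false  [terminal]
13. n7.ok = -9  [B.lab - 10]
14. n7.pre = -9  [B.lab * -1 - 8]
15. n7.idx = "zr"  ["zr"]
16. n11.ok = "zrv"  [B₁.idx ++ "v"]
17. n11.fin = "zrv"  [B₁.idx ++ "v"]
18. n12.pre = false  [terminal]
19. n13.pre = true  [terminal]
20. n11.depth = 29  [29]
21. n6.ok = 27  [B₁.pre + B₁.ok + 45]
22. n6.pre = 18  [B₀.lab + A.depth - 15]
23. n6.idx = "up"  ["up"]
24. n14.pre = true  [terminal]
25. n15.live = "nup"  ["n" ++ B.idx]
26. n16.lab = 27  [len(C.live) + 24]
27. n17.sig = 26  [terminal]
28. n16.ok = 10  [10]
29. n16.pre = 9  [f.sig + B.lab - 44]
30. n16.idx = "kp"  ["kp"]
31. n15.lim = 27  [len(B.idx) + 25]
32. n5.lim = 8  [C₁.lim - 19]
33. n18.pre = true  [terminal]
34. n2.ok = 19  [B.lab - 9]
35. n2.pre = -8  [B.lab - 36]
36. n2.idx = "xu"  ["xu"]
37. n19.pre = false  [terminal]
38. n0.live = true  [B.pre == -8]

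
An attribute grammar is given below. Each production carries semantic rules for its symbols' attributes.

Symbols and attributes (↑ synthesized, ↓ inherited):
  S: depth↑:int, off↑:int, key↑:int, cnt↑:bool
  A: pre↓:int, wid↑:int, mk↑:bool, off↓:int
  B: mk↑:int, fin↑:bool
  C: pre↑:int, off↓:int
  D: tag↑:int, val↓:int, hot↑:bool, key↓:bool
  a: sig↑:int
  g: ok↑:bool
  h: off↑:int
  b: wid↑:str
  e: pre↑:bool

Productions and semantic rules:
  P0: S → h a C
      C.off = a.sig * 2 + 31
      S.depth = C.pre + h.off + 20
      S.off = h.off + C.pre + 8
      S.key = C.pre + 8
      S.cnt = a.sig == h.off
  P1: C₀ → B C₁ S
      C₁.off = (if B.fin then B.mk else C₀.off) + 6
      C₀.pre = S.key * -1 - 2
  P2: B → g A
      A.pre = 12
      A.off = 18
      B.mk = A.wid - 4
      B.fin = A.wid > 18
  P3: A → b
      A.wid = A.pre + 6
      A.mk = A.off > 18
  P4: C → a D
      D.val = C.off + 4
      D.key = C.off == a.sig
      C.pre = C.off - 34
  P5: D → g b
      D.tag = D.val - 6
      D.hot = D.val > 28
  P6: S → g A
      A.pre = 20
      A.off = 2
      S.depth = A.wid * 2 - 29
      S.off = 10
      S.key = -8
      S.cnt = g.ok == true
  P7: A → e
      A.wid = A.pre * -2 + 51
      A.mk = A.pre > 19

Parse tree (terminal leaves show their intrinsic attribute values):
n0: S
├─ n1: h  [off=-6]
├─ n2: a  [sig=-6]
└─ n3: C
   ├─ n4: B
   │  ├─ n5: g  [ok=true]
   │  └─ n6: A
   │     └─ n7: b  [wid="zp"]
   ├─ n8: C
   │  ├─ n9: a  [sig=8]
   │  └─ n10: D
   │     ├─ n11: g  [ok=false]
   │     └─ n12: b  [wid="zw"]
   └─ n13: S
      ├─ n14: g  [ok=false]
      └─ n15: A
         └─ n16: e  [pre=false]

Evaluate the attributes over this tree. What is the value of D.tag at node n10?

23

1. n1.off = -6  [terminal]
2. n2.sig = -6  [terminal]
3. n3.off = 19  [a.sig * 2 + 31]
4. n5.ok = true  [terminal]
5. n6.pre = 12  [12]
6. n6.off = 18  [18]
7. n7.wid = "zp"  [terminal]
8. n6.wid = 18  [A.pre + 6]
9. n6.mk = false  [A.off > 18]
10. n4.mk = 14  [A.wid - 4]
11. n4.fin = false  [A.wid > 18]
12. n8.off = 25  [(if B.fin then B.mk else C₀.off) + 6]
13. n9.sig = 8  [terminal]
14. n10.val = 29  [C.off + 4]
15. n10.key = false  [C.off == a.sig]
16. n11.ok = false  [terminal]
17. n12.wid = "zw"  [terminal]
18. n10.tag = 23  [D.val - 6]
19. n10.hot = true  [D.val > 28]
20. n8.pre = -9  [C.off - 34]
21. n14.ok = false  [terminal]
22. n15.pre = 20  [20]
23. n15.off = 2  [2]
24. n16.pre = false  [terminal]
25. n15.wid = 11  [A.pre * -2 + 51]
26. n15.mk = true  [A.pre > 19]
27. n13.depth = -7  [A.wid * 2 - 29]
28. n13.off = 10  [10]
29. n13.key = -8  [-8]
30. n13.cnt = false  [g.ok == true]
31. n3.pre = 6  [S.key * -1 - 2]
32. n0.depth = 20  [C.pre + h.off + 20]
33. n0.off = 8  [h.off + C.pre + 8]
34. n0.key = 14  [C.pre + 8]
35. n0.cnt = true  [a.sig == h.off]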